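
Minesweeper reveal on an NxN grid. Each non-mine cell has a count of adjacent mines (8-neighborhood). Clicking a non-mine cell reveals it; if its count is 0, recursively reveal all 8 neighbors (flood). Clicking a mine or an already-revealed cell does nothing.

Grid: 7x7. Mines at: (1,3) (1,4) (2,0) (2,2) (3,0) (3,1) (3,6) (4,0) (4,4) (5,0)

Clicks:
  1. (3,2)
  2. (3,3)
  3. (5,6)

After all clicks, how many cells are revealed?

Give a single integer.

Answer: 19

Derivation:
Click 1 (3,2) count=2: revealed 1 new [(3,2)] -> total=1
Click 2 (3,3) count=2: revealed 1 new [(3,3)] -> total=2
Click 3 (5,6) count=0: revealed 17 new [(4,1) (4,2) (4,3) (4,5) (4,6) (5,1) (5,2) (5,3) (5,4) (5,5) (5,6) (6,1) (6,2) (6,3) (6,4) (6,5) (6,6)] -> total=19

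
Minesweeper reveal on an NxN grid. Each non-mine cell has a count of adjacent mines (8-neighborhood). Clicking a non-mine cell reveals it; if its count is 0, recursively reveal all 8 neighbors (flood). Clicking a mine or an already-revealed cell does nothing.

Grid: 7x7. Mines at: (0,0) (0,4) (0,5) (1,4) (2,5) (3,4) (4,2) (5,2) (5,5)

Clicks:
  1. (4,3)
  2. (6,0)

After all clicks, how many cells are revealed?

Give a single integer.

Answer: 22

Derivation:
Click 1 (4,3) count=3: revealed 1 new [(4,3)] -> total=1
Click 2 (6,0) count=0: revealed 21 new [(0,1) (0,2) (0,3) (1,0) (1,1) (1,2) (1,3) (2,0) (2,1) (2,2) (2,3) (3,0) (3,1) (3,2) (3,3) (4,0) (4,1) (5,0) (5,1) (6,0) (6,1)] -> total=22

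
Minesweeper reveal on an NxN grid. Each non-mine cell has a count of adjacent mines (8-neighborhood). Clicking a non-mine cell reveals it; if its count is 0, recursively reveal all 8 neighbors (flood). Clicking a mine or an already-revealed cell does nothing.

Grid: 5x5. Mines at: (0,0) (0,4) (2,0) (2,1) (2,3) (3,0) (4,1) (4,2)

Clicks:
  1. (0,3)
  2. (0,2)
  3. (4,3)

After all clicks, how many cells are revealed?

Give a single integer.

Answer: 7

Derivation:
Click 1 (0,3) count=1: revealed 1 new [(0,3)] -> total=1
Click 2 (0,2) count=0: revealed 5 new [(0,1) (0,2) (1,1) (1,2) (1,3)] -> total=6
Click 3 (4,3) count=1: revealed 1 new [(4,3)] -> total=7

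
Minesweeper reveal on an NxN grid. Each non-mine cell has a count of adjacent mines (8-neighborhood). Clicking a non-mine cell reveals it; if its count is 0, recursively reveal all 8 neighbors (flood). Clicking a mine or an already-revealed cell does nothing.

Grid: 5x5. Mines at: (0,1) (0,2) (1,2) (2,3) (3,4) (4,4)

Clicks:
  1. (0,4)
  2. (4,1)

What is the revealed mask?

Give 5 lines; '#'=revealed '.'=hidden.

Click 1 (0,4) count=0: revealed 4 new [(0,3) (0,4) (1,3) (1,4)] -> total=4
Click 2 (4,1) count=0: revealed 13 new [(1,0) (1,1) (2,0) (2,1) (2,2) (3,0) (3,1) (3,2) (3,3) (4,0) (4,1) (4,2) (4,3)] -> total=17

Answer: ...##
##.##
###..
####.
####.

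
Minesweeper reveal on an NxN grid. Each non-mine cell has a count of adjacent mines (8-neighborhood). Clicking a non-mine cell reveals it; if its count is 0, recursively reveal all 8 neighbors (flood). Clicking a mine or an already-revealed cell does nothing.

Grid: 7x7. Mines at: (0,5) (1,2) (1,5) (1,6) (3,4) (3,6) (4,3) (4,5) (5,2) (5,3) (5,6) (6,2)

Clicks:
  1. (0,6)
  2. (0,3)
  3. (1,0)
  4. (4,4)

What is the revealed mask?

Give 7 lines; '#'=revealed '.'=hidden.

Click 1 (0,6) count=3: revealed 1 new [(0,6)] -> total=1
Click 2 (0,3) count=1: revealed 1 new [(0,3)] -> total=2
Click 3 (1,0) count=0: revealed 17 new [(0,0) (0,1) (1,0) (1,1) (2,0) (2,1) (2,2) (3,0) (3,1) (3,2) (4,0) (4,1) (4,2) (5,0) (5,1) (6,0) (6,1)] -> total=19
Click 4 (4,4) count=4: revealed 1 new [(4,4)] -> total=20

Answer: ##.#..#
##.....
###....
###....
###.#..
##.....
##.....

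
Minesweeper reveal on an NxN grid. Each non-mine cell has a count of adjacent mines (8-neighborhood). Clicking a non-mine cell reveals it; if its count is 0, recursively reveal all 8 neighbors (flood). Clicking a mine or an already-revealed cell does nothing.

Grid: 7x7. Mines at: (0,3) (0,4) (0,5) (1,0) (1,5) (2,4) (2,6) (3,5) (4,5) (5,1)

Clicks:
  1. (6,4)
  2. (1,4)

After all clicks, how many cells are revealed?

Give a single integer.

Answer: 28

Derivation:
Click 1 (6,4) count=0: revealed 27 new [(1,1) (1,2) (1,3) (2,0) (2,1) (2,2) (2,3) (3,0) (3,1) (3,2) (3,3) (3,4) (4,0) (4,1) (4,2) (4,3) (4,4) (5,2) (5,3) (5,4) (5,5) (5,6) (6,2) (6,3) (6,4) (6,5) (6,6)] -> total=27
Click 2 (1,4) count=5: revealed 1 new [(1,4)] -> total=28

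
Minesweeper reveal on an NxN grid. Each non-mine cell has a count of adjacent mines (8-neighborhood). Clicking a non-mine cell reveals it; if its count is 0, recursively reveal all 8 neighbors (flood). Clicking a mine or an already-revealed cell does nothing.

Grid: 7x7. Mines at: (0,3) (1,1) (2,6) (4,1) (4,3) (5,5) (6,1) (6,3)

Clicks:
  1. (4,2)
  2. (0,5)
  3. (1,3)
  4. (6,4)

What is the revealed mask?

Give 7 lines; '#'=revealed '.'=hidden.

Click 1 (4,2) count=2: revealed 1 new [(4,2)] -> total=1
Click 2 (0,5) count=0: revealed 6 new [(0,4) (0,5) (0,6) (1,4) (1,5) (1,6)] -> total=7
Click 3 (1,3) count=1: revealed 1 new [(1,3)] -> total=8
Click 4 (6,4) count=2: revealed 1 new [(6,4)] -> total=9

Answer: ....###
...####
.......
.......
..#....
.......
....#..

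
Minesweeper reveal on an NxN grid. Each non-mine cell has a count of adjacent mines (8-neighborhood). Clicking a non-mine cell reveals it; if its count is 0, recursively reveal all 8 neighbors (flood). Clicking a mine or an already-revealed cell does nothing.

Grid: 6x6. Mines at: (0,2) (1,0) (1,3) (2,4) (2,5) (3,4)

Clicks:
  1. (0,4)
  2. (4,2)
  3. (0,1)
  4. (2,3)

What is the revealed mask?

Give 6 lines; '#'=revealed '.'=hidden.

Answer: .#..#.
......
####..
####..
######
######

Derivation:
Click 1 (0,4) count=1: revealed 1 new [(0,4)] -> total=1
Click 2 (4,2) count=0: revealed 20 new [(2,0) (2,1) (2,2) (2,3) (3,0) (3,1) (3,2) (3,3) (4,0) (4,1) (4,2) (4,3) (4,4) (4,5) (5,0) (5,1) (5,2) (5,3) (5,4) (5,5)] -> total=21
Click 3 (0,1) count=2: revealed 1 new [(0,1)] -> total=22
Click 4 (2,3) count=3: revealed 0 new [(none)] -> total=22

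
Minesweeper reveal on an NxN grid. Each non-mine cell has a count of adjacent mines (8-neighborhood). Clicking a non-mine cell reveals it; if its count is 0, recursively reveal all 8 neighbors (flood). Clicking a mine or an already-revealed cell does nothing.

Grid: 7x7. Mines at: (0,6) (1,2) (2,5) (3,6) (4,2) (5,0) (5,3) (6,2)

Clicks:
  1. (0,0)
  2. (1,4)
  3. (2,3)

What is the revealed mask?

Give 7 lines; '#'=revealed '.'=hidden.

Click 1 (0,0) count=0: revealed 10 new [(0,0) (0,1) (1,0) (1,1) (2,0) (2,1) (3,0) (3,1) (4,0) (4,1)] -> total=10
Click 2 (1,4) count=1: revealed 1 new [(1,4)] -> total=11
Click 3 (2,3) count=1: revealed 1 new [(2,3)] -> total=12

Answer: ##.....
##..#..
##.#...
##.....
##.....
.......
.......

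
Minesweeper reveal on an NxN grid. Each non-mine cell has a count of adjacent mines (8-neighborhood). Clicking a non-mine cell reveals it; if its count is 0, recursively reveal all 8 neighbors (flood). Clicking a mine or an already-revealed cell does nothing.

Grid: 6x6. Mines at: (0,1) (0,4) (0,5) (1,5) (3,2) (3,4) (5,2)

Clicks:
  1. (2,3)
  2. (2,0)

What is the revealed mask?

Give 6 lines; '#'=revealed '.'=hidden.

Answer: ......
##....
##.#..
##....
##....
##....

Derivation:
Click 1 (2,3) count=2: revealed 1 new [(2,3)] -> total=1
Click 2 (2,0) count=0: revealed 10 new [(1,0) (1,1) (2,0) (2,1) (3,0) (3,1) (4,0) (4,1) (5,0) (5,1)] -> total=11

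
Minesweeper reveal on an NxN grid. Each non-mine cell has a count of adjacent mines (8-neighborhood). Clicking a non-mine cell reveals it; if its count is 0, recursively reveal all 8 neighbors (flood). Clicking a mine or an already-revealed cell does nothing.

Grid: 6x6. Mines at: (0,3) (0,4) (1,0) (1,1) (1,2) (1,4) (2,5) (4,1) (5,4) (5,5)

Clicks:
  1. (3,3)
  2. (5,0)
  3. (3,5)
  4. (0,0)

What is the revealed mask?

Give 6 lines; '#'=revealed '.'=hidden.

Answer: #.....
......
..###.
..####
..###.
#.....

Derivation:
Click 1 (3,3) count=0: revealed 9 new [(2,2) (2,3) (2,4) (3,2) (3,3) (3,4) (4,2) (4,3) (4,4)] -> total=9
Click 2 (5,0) count=1: revealed 1 new [(5,0)] -> total=10
Click 3 (3,5) count=1: revealed 1 new [(3,5)] -> total=11
Click 4 (0,0) count=2: revealed 1 new [(0,0)] -> total=12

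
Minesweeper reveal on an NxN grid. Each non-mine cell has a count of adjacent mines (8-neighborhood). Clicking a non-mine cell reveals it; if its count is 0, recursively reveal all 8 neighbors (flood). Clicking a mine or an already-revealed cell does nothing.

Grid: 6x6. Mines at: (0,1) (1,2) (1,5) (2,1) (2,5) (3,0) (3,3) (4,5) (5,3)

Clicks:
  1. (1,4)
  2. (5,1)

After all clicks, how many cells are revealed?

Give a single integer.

Click 1 (1,4) count=2: revealed 1 new [(1,4)] -> total=1
Click 2 (5,1) count=0: revealed 6 new [(4,0) (4,1) (4,2) (5,0) (5,1) (5,2)] -> total=7

Answer: 7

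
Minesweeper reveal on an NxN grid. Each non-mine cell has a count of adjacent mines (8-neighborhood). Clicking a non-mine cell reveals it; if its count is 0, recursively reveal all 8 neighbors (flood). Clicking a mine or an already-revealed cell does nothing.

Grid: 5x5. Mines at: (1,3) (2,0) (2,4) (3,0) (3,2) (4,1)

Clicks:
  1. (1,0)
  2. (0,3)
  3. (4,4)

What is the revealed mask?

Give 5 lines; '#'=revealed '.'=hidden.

Click 1 (1,0) count=1: revealed 1 new [(1,0)] -> total=1
Click 2 (0,3) count=1: revealed 1 new [(0,3)] -> total=2
Click 3 (4,4) count=0: revealed 4 new [(3,3) (3,4) (4,3) (4,4)] -> total=6

Answer: ...#.
#....
.....
...##
...##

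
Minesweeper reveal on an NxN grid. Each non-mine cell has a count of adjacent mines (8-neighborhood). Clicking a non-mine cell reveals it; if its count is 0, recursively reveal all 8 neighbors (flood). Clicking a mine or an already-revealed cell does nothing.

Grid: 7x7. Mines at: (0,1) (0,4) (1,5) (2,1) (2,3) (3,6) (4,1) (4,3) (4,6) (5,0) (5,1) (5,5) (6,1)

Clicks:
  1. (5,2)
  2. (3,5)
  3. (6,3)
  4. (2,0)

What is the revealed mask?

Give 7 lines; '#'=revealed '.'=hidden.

Answer: .......
.......
#......
.....#.
.......
..###..
..###..

Derivation:
Click 1 (5,2) count=4: revealed 1 new [(5,2)] -> total=1
Click 2 (3,5) count=2: revealed 1 new [(3,5)] -> total=2
Click 3 (6,3) count=0: revealed 5 new [(5,3) (5,4) (6,2) (6,3) (6,4)] -> total=7
Click 4 (2,0) count=1: revealed 1 new [(2,0)] -> total=8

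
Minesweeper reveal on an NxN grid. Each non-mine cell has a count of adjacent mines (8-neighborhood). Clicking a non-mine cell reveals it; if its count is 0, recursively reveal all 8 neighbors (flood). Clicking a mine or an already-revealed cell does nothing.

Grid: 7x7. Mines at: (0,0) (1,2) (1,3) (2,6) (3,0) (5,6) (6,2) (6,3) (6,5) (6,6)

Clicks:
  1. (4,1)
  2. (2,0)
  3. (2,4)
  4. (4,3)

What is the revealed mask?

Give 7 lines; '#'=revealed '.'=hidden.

Answer: .......
.......
######.
.#####.
.#####.
.#####.
.......

Derivation:
Click 1 (4,1) count=1: revealed 1 new [(4,1)] -> total=1
Click 2 (2,0) count=1: revealed 1 new [(2,0)] -> total=2
Click 3 (2,4) count=1: revealed 1 new [(2,4)] -> total=3
Click 4 (4,3) count=0: revealed 18 new [(2,1) (2,2) (2,3) (2,5) (3,1) (3,2) (3,3) (3,4) (3,5) (4,2) (4,3) (4,4) (4,5) (5,1) (5,2) (5,3) (5,4) (5,5)] -> total=21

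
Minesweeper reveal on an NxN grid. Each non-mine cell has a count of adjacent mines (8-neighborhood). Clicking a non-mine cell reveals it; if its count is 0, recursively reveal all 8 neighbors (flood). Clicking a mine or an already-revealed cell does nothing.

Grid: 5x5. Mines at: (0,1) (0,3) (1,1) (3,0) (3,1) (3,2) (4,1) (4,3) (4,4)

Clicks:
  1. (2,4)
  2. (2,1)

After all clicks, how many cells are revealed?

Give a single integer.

Answer: 7

Derivation:
Click 1 (2,4) count=0: revealed 6 new [(1,3) (1,4) (2,3) (2,4) (3,3) (3,4)] -> total=6
Click 2 (2,1) count=4: revealed 1 new [(2,1)] -> total=7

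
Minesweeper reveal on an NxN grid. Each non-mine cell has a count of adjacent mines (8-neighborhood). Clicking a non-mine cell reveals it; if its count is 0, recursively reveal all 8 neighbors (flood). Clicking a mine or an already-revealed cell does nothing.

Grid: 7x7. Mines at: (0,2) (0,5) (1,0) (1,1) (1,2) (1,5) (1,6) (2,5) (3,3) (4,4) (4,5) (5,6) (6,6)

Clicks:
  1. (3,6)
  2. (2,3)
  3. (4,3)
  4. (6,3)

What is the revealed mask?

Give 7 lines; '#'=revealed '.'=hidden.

Click 1 (3,6) count=2: revealed 1 new [(3,6)] -> total=1
Click 2 (2,3) count=2: revealed 1 new [(2,3)] -> total=2
Click 3 (4,3) count=2: revealed 1 new [(4,3)] -> total=3
Click 4 (6,3) count=0: revealed 21 new [(2,0) (2,1) (2,2) (3,0) (3,1) (3,2) (4,0) (4,1) (4,2) (5,0) (5,1) (5,2) (5,3) (5,4) (5,5) (6,0) (6,1) (6,2) (6,3) (6,4) (6,5)] -> total=24

Answer: .......
.......
####...
###...#
####...
######.
######.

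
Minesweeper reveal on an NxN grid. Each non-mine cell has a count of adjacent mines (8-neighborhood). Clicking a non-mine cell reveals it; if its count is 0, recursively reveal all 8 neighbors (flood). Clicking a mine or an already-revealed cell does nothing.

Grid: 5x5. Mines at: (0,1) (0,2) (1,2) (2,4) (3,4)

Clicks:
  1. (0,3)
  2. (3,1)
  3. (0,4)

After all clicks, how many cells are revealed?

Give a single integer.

Answer: 18

Derivation:
Click 1 (0,3) count=2: revealed 1 new [(0,3)] -> total=1
Click 2 (3,1) count=0: revealed 14 new [(1,0) (1,1) (2,0) (2,1) (2,2) (2,3) (3,0) (3,1) (3,2) (3,3) (4,0) (4,1) (4,2) (4,3)] -> total=15
Click 3 (0,4) count=0: revealed 3 new [(0,4) (1,3) (1,4)] -> total=18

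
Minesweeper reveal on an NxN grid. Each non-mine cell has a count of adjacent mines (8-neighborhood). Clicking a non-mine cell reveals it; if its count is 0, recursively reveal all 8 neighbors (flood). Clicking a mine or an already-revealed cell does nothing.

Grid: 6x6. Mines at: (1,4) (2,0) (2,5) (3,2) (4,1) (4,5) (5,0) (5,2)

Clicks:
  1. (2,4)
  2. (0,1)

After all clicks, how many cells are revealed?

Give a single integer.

Answer: 12

Derivation:
Click 1 (2,4) count=2: revealed 1 new [(2,4)] -> total=1
Click 2 (0,1) count=0: revealed 11 new [(0,0) (0,1) (0,2) (0,3) (1,0) (1,1) (1,2) (1,3) (2,1) (2,2) (2,3)] -> total=12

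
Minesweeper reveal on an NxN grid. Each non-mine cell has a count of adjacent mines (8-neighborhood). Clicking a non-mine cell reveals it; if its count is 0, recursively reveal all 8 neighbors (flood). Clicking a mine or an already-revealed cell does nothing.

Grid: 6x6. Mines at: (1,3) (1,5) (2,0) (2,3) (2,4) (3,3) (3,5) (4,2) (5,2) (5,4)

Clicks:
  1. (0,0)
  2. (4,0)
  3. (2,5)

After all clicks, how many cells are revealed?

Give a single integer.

Click 1 (0,0) count=0: revealed 6 new [(0,0) (0,1) (0,2) (1,0) (1,1) (1,2)] -> total=6
Click 2 (4,0) count=0: revealed 6 new [(3,0) (3,1) (4,0) (4,1) (5,0) (5,1)] -> total=12
Click 3 (2,5) count=3: revealed 1 new [(2,5)] -> total=13

Answer: 13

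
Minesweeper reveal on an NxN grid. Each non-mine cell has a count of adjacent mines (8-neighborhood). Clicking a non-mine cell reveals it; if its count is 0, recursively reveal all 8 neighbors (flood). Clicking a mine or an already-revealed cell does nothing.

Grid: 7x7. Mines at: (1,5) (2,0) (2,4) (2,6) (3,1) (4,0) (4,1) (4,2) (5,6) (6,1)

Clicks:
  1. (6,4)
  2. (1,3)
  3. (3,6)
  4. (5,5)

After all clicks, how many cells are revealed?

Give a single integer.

Answer: 16

Derivation:
Click 1 (6,4) count=0: revealed 14 new [(3,3) (3,4) (3,5) (4,3) (4,4) (4,5) (5,2) (5,3) (5,4) (5,5) (6,2) (6,3) (6,4) (6,5)] -> total=14
Click 2 (1,3) count=1: revealed 1 new [(1,3)] -> total=15
Click 3 (3,6) count=1: revealed 1 new [(3,6)] -> total=16
Click 4 (5,5) count=1: revealed 0 new [(none)] -> total=16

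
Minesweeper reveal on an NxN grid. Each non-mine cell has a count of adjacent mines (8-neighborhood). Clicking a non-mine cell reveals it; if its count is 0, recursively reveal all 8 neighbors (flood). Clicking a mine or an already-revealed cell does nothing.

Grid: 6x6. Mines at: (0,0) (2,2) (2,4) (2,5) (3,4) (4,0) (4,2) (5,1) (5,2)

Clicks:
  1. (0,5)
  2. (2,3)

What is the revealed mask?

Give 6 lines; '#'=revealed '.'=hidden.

Answer: .#####
.#####
...#..
......
......
......

Derivation:
Click 1 (0,5) count=0: revealed 10 new [(0,1) (0,2) (0,3) (0,4) (0,5) (1,1) (1,2) (1,3) (1,4) (1,5)] -> total=10
Click 2 (2,3) count=3: revealed 1 new [(2,3)] -> total=11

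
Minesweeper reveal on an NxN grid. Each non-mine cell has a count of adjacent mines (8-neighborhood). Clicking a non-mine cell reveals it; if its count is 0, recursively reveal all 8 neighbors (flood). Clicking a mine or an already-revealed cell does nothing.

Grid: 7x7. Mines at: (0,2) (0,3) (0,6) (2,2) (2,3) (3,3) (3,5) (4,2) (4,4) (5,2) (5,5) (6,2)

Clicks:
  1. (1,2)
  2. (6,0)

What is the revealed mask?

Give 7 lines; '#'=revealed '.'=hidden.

Answer: ##.....
###....
##.....
##.....
##.....
##.....
##.....

Derivation:
Click 1 (1,2) count=4: revealed 1 new [(1,2)] -> total=1
Click 2 (6,0) count=0: revealed 14 new [(0,0) (0,1) (1,0) (1,1) (2,0) (2,1) (3,0) (3,1) (4,0) (4,1) (5,0) (5,1) (6,0) (6,1)] -> total=15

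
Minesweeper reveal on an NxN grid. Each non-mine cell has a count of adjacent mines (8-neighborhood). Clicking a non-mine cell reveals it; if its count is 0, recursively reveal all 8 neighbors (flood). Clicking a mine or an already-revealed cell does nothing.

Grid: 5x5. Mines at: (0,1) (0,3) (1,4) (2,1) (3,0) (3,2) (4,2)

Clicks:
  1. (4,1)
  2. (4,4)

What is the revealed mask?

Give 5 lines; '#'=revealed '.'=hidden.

Click 1 (4,1) count=3: revealed 1 new [(4,1)] -> total=1
Click 2 (4,4) count=0: revealed 6 new [(2,3) (2,4) (3,3) (3,4) (4,3) (4,4)] -> total=7

Answer: .....
.....
...##
...##
.#.##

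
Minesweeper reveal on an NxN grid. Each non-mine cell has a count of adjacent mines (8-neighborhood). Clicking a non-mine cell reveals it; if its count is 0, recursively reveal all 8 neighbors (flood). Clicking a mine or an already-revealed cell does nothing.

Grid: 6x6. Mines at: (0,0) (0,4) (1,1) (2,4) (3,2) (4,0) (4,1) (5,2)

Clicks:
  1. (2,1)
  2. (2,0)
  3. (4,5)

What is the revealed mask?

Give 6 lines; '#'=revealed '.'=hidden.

Answer: ......
......
##....
...###
...###
...###

Derivation:
Click 1 (2,1) count=2: revealed 1 new [(2,1)] -> total=1
Click 2 (2,0) count=1: revealed 1 new [(2,0)] -> total=2
Click 3 (4,5) count=0: revealed 9 new [(3,3) (3,4) (3,5) (4,3) (4,4) (4,5) (5,3) (5,4) (5,5)] -> total=11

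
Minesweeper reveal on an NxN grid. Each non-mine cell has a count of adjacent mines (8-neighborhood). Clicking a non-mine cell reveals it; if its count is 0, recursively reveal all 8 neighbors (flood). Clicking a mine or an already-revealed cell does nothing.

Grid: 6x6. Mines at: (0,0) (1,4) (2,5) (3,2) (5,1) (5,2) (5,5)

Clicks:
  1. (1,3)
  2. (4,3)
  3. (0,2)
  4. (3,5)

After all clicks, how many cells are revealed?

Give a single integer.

Click 1 (1,3) count=1: revealed 1 new [(1,3)] -> total=1
Click 2 (4,3) count=2: revealed 1 new [(4,3)] -> total=2
Click 3 (0,2) count=0: revealed 8 new [(0,1) (0,2) (0,3) (1,1) (1,2) (2,1) (2,2) (2,3)] -> total=10
Click 4 (3,5) count=1: revealed 1 new [(3,5)] -> total=11

Answer: 11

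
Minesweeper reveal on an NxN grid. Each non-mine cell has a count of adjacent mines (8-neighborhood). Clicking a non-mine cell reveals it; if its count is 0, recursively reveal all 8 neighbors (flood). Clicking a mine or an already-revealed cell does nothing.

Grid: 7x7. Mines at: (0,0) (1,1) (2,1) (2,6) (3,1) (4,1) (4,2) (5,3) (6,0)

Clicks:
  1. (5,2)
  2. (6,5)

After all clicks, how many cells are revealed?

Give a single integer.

Answer: 30

Derivation:
Click 1 (5,2) count=3: revealed 1 new [(5,2)] -> total=1
Click 2 (6,5) count=0: revealed 29 new [(0,2) (0,3) (0,4) (0,5) (0,6) (1,2) (1,3) (1,4) (1,5) (1,6) (2,2) (2,3) (2,4) (2,5) (3,2) (3,3) (3,4) (3,5) (3,6) (4,3) (4,4) (4,5) (4,6) (5,4) (5,5) (5,6) (6,4) (6,5) (6,6)] -> total=30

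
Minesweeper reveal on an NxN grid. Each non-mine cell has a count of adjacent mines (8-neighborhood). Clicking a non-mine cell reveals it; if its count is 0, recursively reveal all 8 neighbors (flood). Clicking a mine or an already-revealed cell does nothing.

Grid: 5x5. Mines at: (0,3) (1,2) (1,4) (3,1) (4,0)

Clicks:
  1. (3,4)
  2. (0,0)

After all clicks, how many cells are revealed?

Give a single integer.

Answer: 15

Derivation:
Click 1 (3,4) count=0: revealed 9 new [(2,2) (2,3) (2,4) (3,2) (3,3) (3,4) (4,2) (4,3) (4,4)] -> total=9
Click 2 (0,0) count=0: revealed 6 new [(0,0) (0,1) (1,0) (1,1) (2,0) (2,1)] -> total=15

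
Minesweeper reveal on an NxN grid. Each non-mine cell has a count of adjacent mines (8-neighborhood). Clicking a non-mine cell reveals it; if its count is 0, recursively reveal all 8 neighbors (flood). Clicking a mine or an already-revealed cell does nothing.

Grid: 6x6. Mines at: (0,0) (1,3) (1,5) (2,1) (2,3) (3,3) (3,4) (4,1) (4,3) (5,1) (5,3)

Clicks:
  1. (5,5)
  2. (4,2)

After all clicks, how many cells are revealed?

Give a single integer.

Answer: 5

Derivation:
Click 1 (5,5) count=0: revealed 4 new [(4,4) (4,5) (5,4) (5,5)] -> total=4
Click 2 (4,2) count=5: revealed 1 new [(4,2)] -> total=5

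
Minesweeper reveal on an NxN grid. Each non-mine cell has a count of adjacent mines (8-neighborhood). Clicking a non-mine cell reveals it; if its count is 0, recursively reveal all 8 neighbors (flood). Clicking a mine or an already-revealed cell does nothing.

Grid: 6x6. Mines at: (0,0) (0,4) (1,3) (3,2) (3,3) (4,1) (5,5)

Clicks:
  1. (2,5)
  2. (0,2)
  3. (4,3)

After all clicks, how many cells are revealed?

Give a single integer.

Click 1 (2,5) count=0: revealed 8 new [(1,4) (1,5) (2,4) (2,5) (3,4) (3,5) (4,4) (4,5)] -> total=8
Click 2 (0,2) count=1: revealed 1 new [(0,2)] -> total=9
Click 3 (4,3) count=2: revealed 1 new [(4,3)] -> total=10

Answer: 10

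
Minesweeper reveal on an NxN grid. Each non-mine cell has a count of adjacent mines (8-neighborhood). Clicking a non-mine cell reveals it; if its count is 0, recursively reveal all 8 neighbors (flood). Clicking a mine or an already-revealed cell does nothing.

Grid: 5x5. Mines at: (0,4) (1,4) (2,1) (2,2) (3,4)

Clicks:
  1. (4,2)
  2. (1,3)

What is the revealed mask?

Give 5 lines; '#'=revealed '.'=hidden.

Click 1 (4,2) count=0: revealed 8 new [(3,0) (3,1) (3,2) (3,3) (4,0) (4,1) (4,2) (4,3)] -> total=8
Click 2 (1,3) count=3: revealed 1 new [(1,3)] -> total=9

Answer: .....
...#.
.....
####.
####.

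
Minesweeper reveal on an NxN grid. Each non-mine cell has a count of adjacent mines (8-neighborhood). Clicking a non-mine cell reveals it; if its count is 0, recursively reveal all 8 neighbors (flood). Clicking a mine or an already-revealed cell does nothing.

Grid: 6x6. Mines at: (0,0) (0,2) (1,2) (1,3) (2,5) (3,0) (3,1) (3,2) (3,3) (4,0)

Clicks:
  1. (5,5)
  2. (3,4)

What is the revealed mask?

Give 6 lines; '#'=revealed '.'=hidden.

Answer: ......
......
......
....##
.#####
.#####

Derivation:
Click 1 (5,5) count=0: revealed 12 new [(3,4) (3,5) (4,1) (4,2) (4,3) (4,4) (4,5) (5,1) (5,2) (5,3) (5,4) (5,5)] -> total=12
Click 2 (3,4) count=2: revealed 0 new [(none)] -> total=12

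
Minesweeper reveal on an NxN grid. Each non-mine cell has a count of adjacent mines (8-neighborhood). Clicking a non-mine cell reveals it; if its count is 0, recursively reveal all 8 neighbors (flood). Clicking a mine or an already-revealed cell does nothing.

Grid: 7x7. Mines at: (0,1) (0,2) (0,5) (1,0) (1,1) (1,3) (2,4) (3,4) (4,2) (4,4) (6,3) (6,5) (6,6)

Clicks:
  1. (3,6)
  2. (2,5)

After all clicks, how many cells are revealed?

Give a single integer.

Answer: 10

Derivation:
Click 1 (3,6) count=0: revealed 10 new [(1,5) (1,6) (2,5) (2,6) (3,5) (3,6) (4,5) (4,6) (5,5) (5,6)] -> total=10
Click 2 (2,5) count=2: revealed 0 new [(none)] -> total=10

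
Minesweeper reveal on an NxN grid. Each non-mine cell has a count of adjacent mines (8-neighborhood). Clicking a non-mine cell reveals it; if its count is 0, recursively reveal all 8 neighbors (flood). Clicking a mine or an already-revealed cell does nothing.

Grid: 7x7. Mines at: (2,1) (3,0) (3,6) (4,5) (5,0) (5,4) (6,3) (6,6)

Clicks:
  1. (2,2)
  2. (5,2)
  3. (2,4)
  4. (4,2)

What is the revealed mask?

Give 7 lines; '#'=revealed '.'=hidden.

Click 1 (2,2) count=1: revealed 1 new [(2,2)] -> total=1
Click 2 (5,2) count=1: revealed 1 new [(5,2)] -> total=2
Click 3 (2,4) count=0: revealed 29 new [(0,0) (0,1) (0,2) (0,3) (0,4) (0,5) (0,6) (1,0) (1,1) (1,2) (1,3) (1,4) (1,5) (1,6) (2,3) (2,4) (2,5) (2,6) (3,1) (3,2) (3,3) (3,4) (3,5) (4,1) (4,2) (4,3) (4,4) (5,1) (5,3)] -> total=31
Click 4 (4,2) count=0: revealed 0 new [(none)] -> total=31

Answer: #######
#######
..#####
.#####.
.####..
.###...
.......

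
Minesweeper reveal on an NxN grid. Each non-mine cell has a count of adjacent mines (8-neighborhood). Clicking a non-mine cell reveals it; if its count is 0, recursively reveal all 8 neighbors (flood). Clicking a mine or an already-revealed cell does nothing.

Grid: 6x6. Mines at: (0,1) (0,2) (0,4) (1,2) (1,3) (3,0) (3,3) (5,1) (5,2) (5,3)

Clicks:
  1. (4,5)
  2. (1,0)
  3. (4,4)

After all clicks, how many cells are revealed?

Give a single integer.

Click 1 (4,5) count=0: revealed 10 new [(1,4) (1,5) (2,4) (2,5) (3,4) (3,5) (4,4) (4,5) (5,4) (5,5)] -> total=10
Click 2 (1,0) count=1: revealed 1 new [(1,0)] -> total=11
Click 3 (4,4) count=2: revealed 0 new [(none)] -> total=11

Answer: 11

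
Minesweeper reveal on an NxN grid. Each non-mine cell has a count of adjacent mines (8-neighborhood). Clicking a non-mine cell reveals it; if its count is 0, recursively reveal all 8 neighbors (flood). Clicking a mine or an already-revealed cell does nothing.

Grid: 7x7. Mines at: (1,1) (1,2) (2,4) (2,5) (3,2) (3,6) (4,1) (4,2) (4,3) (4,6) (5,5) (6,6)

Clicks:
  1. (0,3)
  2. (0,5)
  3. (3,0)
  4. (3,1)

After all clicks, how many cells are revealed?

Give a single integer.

Click 1 (0,3) count=1: revealed 1 new [(0,3)] -> total=1
Click 2 (0,5) count=0: revealed 7 new [(0,4) (0,5) (0,6) (1,3) (1,4) (1,5) (1,6)] -> total=8
Click 3 (3,0) count=1: revealed 1 new [(3,0)] -> total=9
Click 4 (3,1) count=3: revealed 1 new [(3,1)] -> total=10

Answer: 10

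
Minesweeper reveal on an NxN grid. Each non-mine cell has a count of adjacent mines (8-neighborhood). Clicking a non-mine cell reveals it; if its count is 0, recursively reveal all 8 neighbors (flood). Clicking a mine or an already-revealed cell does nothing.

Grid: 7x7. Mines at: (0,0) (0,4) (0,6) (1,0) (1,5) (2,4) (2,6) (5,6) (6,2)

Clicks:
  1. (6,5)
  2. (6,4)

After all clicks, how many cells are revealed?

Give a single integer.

Answer: 33

Derivation:
Click 1 (6,5) count=1: revealed 1 new [(6,5)] -> total=1
Click 2 (6,4) count=0: revealed 32 new [(0,1) (0,2) (0,3) (1,1) (1,2) (1,3) (2,0) (2,1) (2,2) (2,3) (3,0) (3,1) (3,2) (3,3) (3,4) (3,5) (4,0) (4,1) (4,2) (4,3) (4,4) (4,5) (5,0) (5,1) (5,2) (5,3) (5,4) (5,5) (6,0) (6,1) (6,3) (6,4)] -> total=33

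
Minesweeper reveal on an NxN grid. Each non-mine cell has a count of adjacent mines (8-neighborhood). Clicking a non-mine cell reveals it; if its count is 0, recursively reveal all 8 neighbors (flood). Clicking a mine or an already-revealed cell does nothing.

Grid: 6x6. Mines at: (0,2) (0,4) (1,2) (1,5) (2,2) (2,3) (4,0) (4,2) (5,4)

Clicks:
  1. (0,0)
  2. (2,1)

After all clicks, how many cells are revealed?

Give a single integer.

Click 1 (0,0) count=0: revealed 8 new [(0,0) (0,1) (1,0) (1,1) (2,0) (2,1) (3,0) (3,1)] -> total=8
Click 2 (2,1) count=2: revealed 0 new [(none)] -> total=8

Answer: 8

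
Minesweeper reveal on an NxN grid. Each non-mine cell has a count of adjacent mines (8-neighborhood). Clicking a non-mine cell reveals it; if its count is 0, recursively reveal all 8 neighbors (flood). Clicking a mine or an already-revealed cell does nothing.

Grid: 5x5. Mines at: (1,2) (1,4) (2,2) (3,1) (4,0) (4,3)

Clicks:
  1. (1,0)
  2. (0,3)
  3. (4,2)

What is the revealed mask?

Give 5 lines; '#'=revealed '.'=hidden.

Click 1 (1,0) count=0: revealed 6 new [(0,0) (0,1) (1,0) (1,1) (2,0) (2,1)] -> total=6
Click 2 (0,3) count=2: revealed 1 new [(0,3)] -> total=7
Click 3 (4,2) count=2: revealed 1 new [(4,2)] -> total=8

Answer: ##.#.
##...
##...
.....
..#..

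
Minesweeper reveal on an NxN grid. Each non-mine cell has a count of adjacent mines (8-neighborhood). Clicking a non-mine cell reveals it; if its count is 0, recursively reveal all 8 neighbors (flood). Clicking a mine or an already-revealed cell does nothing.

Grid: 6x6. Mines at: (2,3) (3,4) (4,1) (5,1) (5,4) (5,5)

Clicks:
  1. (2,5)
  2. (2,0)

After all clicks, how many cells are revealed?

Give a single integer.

Click 1 (2,5) count=1: revealed 1 new [(2,5)] -> total=1
Click 2 (2,0) count=0: revealed 19 new [(0,0) (0,1) (0,2) (0,3) (0,4) (0,5) (1,0) (1,1) (1,2) (1,3) (1,4) (1,5) (2,0) (2,1) (2,2) (2,4) (3,0) (3,1) (3,2)] -> total=20

Answer: 20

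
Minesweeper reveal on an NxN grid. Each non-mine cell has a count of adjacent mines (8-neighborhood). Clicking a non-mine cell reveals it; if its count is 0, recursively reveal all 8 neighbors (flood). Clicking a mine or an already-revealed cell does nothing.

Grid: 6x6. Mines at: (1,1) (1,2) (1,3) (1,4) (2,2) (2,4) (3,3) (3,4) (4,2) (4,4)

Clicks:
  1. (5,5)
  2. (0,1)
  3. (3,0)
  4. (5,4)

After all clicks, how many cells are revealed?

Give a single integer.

Answer: 11

Derivation:
Click 1 (5,5) count=1: revealed 1 new [(5,5)] -> total=1
Click 2 (0,1) count=2: revealed 1 new [(0,1)] -> total=2
Click 3 (3,0) count=0: revealed 8 new [(2,0) (2,1) (3,0) (3,1) (4,0) (4,1) (5,0) (5,1)] -> total=10
Click 4 (5,4) count=1: revealed 1 new [(5,4)] -> total=11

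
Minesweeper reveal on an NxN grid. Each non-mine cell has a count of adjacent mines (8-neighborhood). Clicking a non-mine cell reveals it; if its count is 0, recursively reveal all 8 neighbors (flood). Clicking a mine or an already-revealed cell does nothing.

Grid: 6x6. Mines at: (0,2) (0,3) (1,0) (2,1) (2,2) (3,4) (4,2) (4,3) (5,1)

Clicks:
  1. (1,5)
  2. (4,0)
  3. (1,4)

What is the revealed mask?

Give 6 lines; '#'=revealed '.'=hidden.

Click 1 (1,5) count=0: revealed 6 new [(0,4) (0,5) (1,4) (1,5) (2,4) (2,5)] -> total=6
Click 2 (4,0) count=1: revealed 1 new [(4,0)] -> total=7
Click 3 (1,4) count=1: revealed 0 new [(none)] -> total=7

Answer: ....##
....##
....##
......
#.....
......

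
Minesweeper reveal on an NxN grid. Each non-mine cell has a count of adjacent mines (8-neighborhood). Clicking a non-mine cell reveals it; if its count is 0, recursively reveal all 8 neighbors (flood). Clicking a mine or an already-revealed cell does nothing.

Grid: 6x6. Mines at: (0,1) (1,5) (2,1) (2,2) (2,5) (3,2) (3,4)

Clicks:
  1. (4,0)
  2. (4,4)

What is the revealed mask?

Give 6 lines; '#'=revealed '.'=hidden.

Click 1 (4,0) count=0: revealed 14 new [(3,0) (3,1) (4,0) (4,1) (4,2) (4,3) (4,4) (4,5) (5,0) (5,1) (5,2) (5,3) (5,4) (5,5)] -> total=14
Click 2 (4,4) count=1: revealed 0 new [(none)] -> total=14

Answer: ......
......
......
##....
######
######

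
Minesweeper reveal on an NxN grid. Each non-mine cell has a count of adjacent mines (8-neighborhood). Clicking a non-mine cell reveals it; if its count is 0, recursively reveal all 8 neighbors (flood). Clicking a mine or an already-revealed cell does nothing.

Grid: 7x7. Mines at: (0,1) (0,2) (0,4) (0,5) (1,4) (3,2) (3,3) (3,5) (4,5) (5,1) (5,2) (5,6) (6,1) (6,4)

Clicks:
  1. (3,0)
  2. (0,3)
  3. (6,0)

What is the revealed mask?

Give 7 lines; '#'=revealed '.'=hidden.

Answer: ...#...
##.....
##.....
##.....
##.....
.......
#......

Derivation:
Click 1 (3,0) count=0: revealed 8 new [(1,0) (1,1) (2,0) (2,1) (3,0) (3,1) (4,0) (4,1)] -> total=8
Click 2 (0,3) count=3: revealed 1 new [(0,3)] -> total=9
Click 3 (6,0) count=2: revealed 1 new [(6,0)] -> total=10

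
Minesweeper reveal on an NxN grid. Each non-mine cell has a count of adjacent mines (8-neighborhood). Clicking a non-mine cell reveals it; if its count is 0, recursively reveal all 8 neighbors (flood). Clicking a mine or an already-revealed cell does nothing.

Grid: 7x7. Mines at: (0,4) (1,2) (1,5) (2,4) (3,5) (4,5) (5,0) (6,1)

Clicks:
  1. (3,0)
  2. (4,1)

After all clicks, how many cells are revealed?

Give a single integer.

Click 1 (3,0) count=0: revealed 29 new [(0,0) (0,1) (1,0) (1,1) (2,0) (2,1) (2,2) (2,3) (3,0) (3,1) (3,2) (3,3) (3,4) (4,0) (4,1) (4,2) (4,3) (4,4) (5,1) (5,2) (5,3) (5,4) (5,5) (5,6) (6,2) (6,3) (6,4) (6,5) (6,6)] -> total=29
Click 2 (4,1) count=1: revealed 0 new [(none)] -> total=29

Answer: 29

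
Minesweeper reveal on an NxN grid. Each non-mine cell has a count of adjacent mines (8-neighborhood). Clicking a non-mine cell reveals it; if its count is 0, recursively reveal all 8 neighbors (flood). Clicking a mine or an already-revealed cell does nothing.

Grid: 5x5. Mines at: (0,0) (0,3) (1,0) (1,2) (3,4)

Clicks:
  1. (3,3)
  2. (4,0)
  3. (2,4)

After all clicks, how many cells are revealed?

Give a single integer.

Answer: 13

Derivation:
Click 1 (3,3) count=1: revealed 1 new [(3,3)] -> total=1
Click 2 (4,0) count=0: revealed 11 new [(2,0) (2,1) (2,2) (2,3) (3,0) (3,1) (3,2) (4,0) (4,1) (4,2) (4,3)] -> total=12
Click 3 (2,4) count=1: revealed 1 new [(2,4)] -> total=13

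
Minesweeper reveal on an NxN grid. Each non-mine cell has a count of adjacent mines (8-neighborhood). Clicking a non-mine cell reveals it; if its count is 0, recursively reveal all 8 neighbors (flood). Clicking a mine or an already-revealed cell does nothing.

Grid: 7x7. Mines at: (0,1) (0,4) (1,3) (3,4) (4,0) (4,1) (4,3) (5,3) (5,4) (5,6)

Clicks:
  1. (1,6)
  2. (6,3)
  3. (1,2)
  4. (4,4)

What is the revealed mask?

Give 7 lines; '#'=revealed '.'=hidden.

Answer: .....##
..#..##
.....##
.....##
....###
.......
...#...

Derivation:
Click 1 (1,6) count=0: revealed 10 new [(0,5) (0,6) (1,5) (1,6) (2,5) (2,6) (3,5) (3,6) (4,5) (4,6)] -> total=10
Click 2 (6,3) count=2: revealed 1 new [(6,3)] -> total=11
Click 3 (1,2) count=2: revealed 1 new [(1,2)] -> total=12
Click 4 (4,4) count=4: revealed 1 new [(4,4)] -> total=13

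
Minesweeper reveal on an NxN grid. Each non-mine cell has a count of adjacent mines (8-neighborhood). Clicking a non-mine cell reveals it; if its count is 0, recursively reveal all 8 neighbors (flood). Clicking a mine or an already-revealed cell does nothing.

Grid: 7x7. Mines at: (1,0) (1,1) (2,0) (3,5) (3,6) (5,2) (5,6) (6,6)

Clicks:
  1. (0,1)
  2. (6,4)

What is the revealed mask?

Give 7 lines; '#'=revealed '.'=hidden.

Click 1 (0,1) count=2: revealed 1 new [(0,1)] -> total=1
Click 2 (6,4) count=0: revealed 9 new [(4,3) (4,4) (4,5) (5,3) (5,4) (5,5) (6,3) (6,4) (6,5)] -> total=10

Answer: .#.....
.......
.......
.......
...###.
...###.
...###.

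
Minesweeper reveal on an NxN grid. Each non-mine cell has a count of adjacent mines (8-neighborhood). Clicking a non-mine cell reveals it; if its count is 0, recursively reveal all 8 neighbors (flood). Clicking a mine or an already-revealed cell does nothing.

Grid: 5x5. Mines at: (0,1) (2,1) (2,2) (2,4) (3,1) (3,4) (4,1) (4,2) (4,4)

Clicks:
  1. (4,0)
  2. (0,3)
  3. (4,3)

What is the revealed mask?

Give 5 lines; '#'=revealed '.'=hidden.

Answer: ..###
..###
.....
.....
#..#.

Derivation:
Click 1 (4,0) count=2: revealed 1 new [(4,0)] -> total=1
Click 2 (0,3) count=0: revealed 6 new [(0,2) (0,3) (0,4) (1,2) (1,3) (1,4)] -> total=7
Click 3 (4,3) count=3: revealed 1 new [(4,3)] -> total=8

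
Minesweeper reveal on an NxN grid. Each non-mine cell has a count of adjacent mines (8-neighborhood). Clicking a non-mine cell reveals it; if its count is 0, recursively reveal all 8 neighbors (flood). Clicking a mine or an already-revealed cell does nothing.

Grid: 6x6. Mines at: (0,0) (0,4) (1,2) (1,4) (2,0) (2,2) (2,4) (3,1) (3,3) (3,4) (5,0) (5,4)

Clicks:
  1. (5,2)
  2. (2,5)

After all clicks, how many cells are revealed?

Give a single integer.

Answer: 7

Derivation:
Click 1 (5,2) count=0: revealed 6 new [(4,1) (4,2) (4,3) (5,1) (5,2) (5,3)] -> total=6
Click 2 (2,5) count=3: revealed 1 new [(2,5)] -> total=7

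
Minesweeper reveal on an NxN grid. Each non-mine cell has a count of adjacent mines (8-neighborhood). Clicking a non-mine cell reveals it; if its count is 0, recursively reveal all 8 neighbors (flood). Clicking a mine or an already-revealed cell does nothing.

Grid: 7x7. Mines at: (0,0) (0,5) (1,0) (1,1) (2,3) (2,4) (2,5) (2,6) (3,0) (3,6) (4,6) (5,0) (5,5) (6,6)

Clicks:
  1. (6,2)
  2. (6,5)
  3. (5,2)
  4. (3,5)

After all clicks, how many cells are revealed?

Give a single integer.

Answer: 18

Derivation:
Click 1 (6,2) count=0: revealed 16 new [(3,1) (3,2) (3,3) (3,4) (4,1) (4,2) (4,3) (4,4) (5,1) (5,2) (5,3) (5,4) (6,1) (6,2) (6,3) (6,4)] -> total=16
Click 2 (6,5) count=2: revealed 1 new [(6,5)] -> total=17
Click 3 (5,2) count=0: revealed 0 new [(none)] -> total=17
Click 4 (3,5) count=5: revealed 1 new [(3,5)] -> total=18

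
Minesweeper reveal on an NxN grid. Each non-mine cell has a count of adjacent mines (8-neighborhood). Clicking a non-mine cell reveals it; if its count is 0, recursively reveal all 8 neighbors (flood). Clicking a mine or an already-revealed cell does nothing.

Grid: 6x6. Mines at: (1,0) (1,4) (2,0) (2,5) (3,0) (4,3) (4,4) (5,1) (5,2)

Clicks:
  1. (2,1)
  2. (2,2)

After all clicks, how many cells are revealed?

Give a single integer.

Click 1 (2,1) count=3: revealed 1 new [(2,1)] -> total=1
Click 2 (2,2) count=0: revealed 11 new [(0,1) (0,2) (0,3) (1,1) (1,2) (1,3) (2,2) (2,3) (3,1) (3,2) (3,3)] -> total=12

Answer: 12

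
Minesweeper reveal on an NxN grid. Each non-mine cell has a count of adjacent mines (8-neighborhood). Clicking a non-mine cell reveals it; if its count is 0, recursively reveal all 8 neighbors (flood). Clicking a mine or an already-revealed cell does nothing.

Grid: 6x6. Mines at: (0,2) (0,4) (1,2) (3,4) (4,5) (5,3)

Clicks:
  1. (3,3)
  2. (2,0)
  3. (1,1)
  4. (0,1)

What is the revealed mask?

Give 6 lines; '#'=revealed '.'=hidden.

Click 1 (3,3) count=1: revealed 1 new [(3,3)] -> total=1
Click 2 (2,0) count=0: revealed 18 new [(0,0) (0,1) (1,0) (1,1) (2,0) (2,1) (2,2) (2,3) (3,0) (3,1) (3,2) (4,0) (4,1) (4,2) (4,3) (5,0) (5,1) (5,2)] -> total=19
Click 3 (1,1) count=2: revealed 0 new [(none)] -> total=19
Click 4 (0,1) count=2: revealed 0 new [(none)] -> total=19

Answer: ##....
##....
####..
####..
####..
###...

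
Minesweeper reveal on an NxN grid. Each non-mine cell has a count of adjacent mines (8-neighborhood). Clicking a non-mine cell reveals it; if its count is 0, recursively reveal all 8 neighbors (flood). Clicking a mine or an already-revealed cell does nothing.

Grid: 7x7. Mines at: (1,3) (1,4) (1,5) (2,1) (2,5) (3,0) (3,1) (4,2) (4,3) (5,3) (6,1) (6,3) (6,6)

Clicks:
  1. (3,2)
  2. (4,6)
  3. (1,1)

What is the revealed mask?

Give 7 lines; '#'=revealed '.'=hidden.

Answer: .......
.#.....
.......
..#.###
....###
....###
.......

Derivation:
Click 1 (3,2) count=4: revealed 1 new [(3,2)] -> total=1
Click 2 (4,6) count=0: revealed 9 new [(3,4) (3,5) (3,6) (4,4) (4,5) (4,6) (5,4) (5,5) (5,6)] -> total=10
Click 3 (1,1) count=1: revealed 1 new [(1,1)] -> total=11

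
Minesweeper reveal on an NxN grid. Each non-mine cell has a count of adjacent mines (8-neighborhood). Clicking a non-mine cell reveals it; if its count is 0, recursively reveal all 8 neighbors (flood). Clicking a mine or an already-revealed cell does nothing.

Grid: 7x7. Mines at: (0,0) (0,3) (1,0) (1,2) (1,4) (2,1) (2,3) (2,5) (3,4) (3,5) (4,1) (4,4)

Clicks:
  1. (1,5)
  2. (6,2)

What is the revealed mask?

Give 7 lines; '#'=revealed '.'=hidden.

Click 1 (1,5) count=2: revealed 1 new [(1,5)] -> total=1
Click 2 (6,2) count=0: revealed 16 new [(4,5) (4,6) (5,0) (5,1) (5,2) (5,3) (5,4) (5,5) (5,6) (6,0) (6,1) (6,2) (6,3) (6,4) (6,5) (6,6)] -> total=17

Answer: .......
.....#.
.......
.......
.....##
#######
#######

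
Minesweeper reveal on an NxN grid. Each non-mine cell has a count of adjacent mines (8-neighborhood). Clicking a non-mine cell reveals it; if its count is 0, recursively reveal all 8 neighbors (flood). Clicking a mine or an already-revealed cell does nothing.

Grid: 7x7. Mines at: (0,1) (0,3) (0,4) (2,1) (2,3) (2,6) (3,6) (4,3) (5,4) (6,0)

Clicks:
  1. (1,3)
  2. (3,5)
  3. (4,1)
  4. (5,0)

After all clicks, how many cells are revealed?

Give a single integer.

Answer: 11

Derivation:
Click 1 (1,3) count=3: revealed 1 new [(1,3)] -> total=1
Click 2 (3,5) count=2: revealed 1 new [(3,5)] -> total=2
Click 3 (4,1) count=0: revealed 9 new [(3,0) (3,1) (3,2) (4,0) (4,1) (4,2) (5,0) (5,1) (5,2)] -> total=11
Click 4 (5,0) count=1: revealed 0 new [(none)] -> total=11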